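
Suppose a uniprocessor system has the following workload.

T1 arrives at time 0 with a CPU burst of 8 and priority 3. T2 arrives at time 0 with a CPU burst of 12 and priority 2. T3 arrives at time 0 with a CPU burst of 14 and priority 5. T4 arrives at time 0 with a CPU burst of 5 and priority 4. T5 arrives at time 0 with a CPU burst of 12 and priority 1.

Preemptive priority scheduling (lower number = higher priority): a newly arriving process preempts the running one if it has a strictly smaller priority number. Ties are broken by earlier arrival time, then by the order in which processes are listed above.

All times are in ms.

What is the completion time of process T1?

Timeline: | T5 0-12 | T2 12-24 | T1 24-32 | T4 32-37 | T3 37-51 |
Completion: T1=32  T2=24  T3=51  T4=37  T5=12
Turnaround (C−A): T1=32  T2=24  T3=51  T4=37  T5=12

32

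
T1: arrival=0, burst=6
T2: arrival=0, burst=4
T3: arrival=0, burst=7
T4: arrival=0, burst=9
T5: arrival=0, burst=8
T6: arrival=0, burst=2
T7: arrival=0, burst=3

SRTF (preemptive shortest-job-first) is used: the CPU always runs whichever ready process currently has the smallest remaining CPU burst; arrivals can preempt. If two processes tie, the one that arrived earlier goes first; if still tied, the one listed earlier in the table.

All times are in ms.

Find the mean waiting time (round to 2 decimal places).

Schedule: | T6 0-2 | T7 2-5 | T2 5-9 | T1 9-15 | T3 15-22 | T5 22-30 | T4 30-39 |
Completion: T1=15  T2=9  T3=22  T4=39  T5=30  T6=2  T7=5
Turnaround (C−A): T1=15  T2=9  T3=22  T4=39  T5=30  T6=2  T7=5
Waiting times: T1=9, T2=5, T3=15, T4=30, T5=22, T6=0, T7=2
Average waiting = (9+5+15+30+22+0+2) / 7 = 83/7 = 11.86

11.86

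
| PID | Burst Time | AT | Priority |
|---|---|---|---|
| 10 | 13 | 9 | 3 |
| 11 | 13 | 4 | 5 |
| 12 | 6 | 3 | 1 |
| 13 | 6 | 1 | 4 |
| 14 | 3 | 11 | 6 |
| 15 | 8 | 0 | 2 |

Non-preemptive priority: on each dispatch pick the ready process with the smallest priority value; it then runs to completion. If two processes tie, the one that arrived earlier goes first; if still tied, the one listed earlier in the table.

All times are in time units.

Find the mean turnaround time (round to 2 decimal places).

24.83

Gantt: | 15 0-8 | 12 8-14 | 10 14-27 | 13 27-33 | 11 33-46 | 14 46-49 |
Completion: 10=27  11=46  12=14  13=33  14=49  15=8
Turnaround (C−A): 10=18  11=42  12=11  13=32  14=38  15=8
Turnaround times: 10=18, 11=42, 12=11, 13=32, 14=38, 15=8
Average turnaround = (18+42+11+32+38+8) / 6 = 149/6 = 24.83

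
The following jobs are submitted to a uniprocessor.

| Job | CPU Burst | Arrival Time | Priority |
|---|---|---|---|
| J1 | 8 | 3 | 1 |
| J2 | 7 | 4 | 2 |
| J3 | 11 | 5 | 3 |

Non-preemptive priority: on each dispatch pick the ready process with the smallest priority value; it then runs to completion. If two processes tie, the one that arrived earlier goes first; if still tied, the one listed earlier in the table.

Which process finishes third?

J3

Schedule: | idle 0-3 | J1 3-11 | J2 11-18 | J3 18-29 |
Completion: J1=11  J2=18  J3=29
Turnaround (C−A): J1=8  J2=14  J3=24
Finish order: J1 → J2 → J3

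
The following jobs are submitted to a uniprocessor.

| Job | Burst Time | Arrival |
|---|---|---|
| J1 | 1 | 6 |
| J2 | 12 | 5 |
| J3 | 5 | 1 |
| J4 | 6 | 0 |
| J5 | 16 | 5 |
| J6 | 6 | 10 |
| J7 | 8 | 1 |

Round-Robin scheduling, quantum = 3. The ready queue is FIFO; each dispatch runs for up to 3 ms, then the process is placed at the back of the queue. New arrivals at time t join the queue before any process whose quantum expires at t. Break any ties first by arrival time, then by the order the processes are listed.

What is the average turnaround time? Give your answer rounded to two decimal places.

Schedule: | J4 0-3 | J3 3-6 | J7 6-9 | J4 9-12 | J2 12-15 | J5 15-18 | J1 18-19 | J3 19-21 | J7 21-24 | J6 24-27 | J2 27-30 | J5 30-33 | J7 33-35 | J6 35-38 | J2 38-41 | J5 41-44 | J2 44-47 | J5 47-54 |
Completion: J1=19  J2=47  J3=21  J4=12  J5=54  J6=38  J7=35
Turnaround times: J1=13, J2=42, J3=20, J4=12, J5=49, J6=28, J7=34
Average turnaround = (13+42+20+12+49+28+34) / 7 = 198/7 = 28.29

28.29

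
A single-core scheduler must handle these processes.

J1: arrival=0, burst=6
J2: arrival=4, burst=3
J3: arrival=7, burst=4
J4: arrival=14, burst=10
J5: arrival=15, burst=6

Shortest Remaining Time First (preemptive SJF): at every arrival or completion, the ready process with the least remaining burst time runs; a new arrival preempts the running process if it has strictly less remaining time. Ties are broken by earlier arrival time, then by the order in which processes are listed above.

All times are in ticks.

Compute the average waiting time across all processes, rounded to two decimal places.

2.00

Timeline: | J1 0-6 | J2 6-9 | J3 9-13 | idle 13-14 | J4 14-15 | J5 15-21 | J4 21-30 |
Completion: J1=6  J2=9  J3=13  J4=30  J5=21
Turnaround (C−A): J1=6  J2=5  J3=6  J4=16  J5=6
Waiting times: J1=0, J2=2, J3=2, J4=6, J5=0
Average waiting = (0+2+2+6+0) / 5 = 10/5 = 2.00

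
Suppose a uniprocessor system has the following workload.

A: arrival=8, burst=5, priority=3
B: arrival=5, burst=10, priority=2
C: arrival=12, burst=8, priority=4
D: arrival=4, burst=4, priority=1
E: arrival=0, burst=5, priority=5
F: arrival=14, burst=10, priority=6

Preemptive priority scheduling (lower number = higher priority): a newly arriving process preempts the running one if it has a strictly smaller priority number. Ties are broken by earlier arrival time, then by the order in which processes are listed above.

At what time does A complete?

Gantt: | E 0-4 | D 4-8 | B 8-18 | A 18-23 | C 23-31 | E 31-32 | F 32-42 |
Completion: A=23  B=18  C=31  D=8  E=32  F=42
Turnaround (C−A): A=15  B=13  C=19  D=4  E=32  F=28

23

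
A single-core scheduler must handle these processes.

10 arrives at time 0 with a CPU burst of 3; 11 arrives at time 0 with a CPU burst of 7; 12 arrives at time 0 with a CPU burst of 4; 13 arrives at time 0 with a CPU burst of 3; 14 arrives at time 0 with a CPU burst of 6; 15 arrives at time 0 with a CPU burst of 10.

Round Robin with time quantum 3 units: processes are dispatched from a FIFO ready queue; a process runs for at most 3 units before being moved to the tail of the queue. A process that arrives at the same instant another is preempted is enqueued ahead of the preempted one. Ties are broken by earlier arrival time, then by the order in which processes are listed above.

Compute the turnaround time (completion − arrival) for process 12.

Timeline: | 10 0-3 | 11 3-6 | 12 6-9 | 13 9-12 | 14 12-15 | 15 15-18 | 11 18-21 | 12 21-22 | 14 22-25 | 15 25-28 | 11 28-29 | 15 29-33 |
Completion: 10=3  11=29  12=22  13=12  14=25  15=33
Turnaround(12) = completion − arrival = 22 − 0 = 22

22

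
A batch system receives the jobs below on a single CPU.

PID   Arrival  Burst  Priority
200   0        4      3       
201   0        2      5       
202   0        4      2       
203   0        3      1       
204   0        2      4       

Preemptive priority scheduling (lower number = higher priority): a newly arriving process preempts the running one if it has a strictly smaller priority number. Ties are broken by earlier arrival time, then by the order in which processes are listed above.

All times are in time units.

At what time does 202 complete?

7

Gantt: | 203 0-3 | 202 3-7 | 200 7-11 | 204 11-13 | 201 13-15 |
Completion: 200=11  201=15  202=7  203=3  204=13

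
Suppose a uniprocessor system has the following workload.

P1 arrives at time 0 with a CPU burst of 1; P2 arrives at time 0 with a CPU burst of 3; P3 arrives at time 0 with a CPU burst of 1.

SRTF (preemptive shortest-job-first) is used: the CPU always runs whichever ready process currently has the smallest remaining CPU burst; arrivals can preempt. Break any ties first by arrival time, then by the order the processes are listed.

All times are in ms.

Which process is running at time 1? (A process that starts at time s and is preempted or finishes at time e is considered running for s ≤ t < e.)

P3

Gantt: | P1 0-1 | P3 1-2 | P2 2-5 |
Completion: P1=1  P2=5  P3=2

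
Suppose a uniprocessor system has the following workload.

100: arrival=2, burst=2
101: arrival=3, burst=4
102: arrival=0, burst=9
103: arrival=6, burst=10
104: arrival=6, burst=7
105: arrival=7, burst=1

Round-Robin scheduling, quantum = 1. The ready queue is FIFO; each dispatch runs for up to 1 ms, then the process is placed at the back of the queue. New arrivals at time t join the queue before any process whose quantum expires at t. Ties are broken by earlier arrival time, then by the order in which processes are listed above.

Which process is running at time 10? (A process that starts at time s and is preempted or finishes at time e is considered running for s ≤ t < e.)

105

Timeline: | 102 0-2 | 100 2-3 | 102 3-4 | 101 4-5 | 100 5-6 | 102 6-7 | 101 7-8 | 103 8-9 | 104 9-10 | 105 10-11 | 102 11-12 | 101 12-13 | 103 13-14 | 104 14-15 | 102 15-16 | 101 16-17 | 103 17-18 | 104 18-19 | 102 19-20 | 103 20-21 | 104 21-22 | 102 22-23 | 103 23-24 | 104 24-25 | 102 25-26 | 103 26-27 | 104 27-28 | 103 28-29 | 104 29-30 | 103 30-33 |
Completion: 100=6  101=17  102=26  103=33  104=30  105=11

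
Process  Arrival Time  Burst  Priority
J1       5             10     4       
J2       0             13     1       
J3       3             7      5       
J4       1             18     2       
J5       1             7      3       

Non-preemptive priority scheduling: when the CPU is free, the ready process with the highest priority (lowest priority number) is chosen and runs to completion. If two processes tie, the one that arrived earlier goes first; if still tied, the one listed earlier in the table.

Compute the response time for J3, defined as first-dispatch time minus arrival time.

45

Gantt: | J2 0-13 | J4 13-31 | J5 31-38 | J1 38-48 | J3 48-55 |
Completion: J1=48  J2=13  J3=55  J4=31  J5=38
Response(J3) = first start − arrival = 48 − 3 = 45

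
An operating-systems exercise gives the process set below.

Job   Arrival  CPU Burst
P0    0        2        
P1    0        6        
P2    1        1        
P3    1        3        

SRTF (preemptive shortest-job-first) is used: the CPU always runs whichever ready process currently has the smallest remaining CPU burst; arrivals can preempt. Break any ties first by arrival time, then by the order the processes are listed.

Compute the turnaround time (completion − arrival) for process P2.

2

Timeline: | P0 0-2 | P2 2-3 | P3 3-6 | P1 6-12 |
Completion: P0=2  P1=12  P2=3  P3=6
Turnaround(P2) = completion − arrival = 3 − 1 = 2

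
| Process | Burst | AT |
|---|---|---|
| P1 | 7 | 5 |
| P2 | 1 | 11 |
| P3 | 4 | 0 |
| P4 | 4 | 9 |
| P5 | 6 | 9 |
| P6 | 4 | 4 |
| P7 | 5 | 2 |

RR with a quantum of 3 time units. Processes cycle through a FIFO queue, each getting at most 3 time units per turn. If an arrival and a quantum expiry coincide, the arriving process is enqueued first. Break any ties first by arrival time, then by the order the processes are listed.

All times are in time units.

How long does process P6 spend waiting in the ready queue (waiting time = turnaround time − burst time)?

Schedule: | P3 0-3 | P7 3-6 | P3 6-7 | P6 7-10 | P1 10-13 | P7 13-15 | P4 15-18 | P5 18-21 | P6 21-22 | P2 22-23 | P1 23-26 | P4 26-27 | P5 27-30 | P1 30-31 |
Completion: P1=31  P2=23  P3=7  P4=27  P5=30  P6=22  P7=15
Waiting(P6) = turnaround − burst = 18 − 4 = 14

14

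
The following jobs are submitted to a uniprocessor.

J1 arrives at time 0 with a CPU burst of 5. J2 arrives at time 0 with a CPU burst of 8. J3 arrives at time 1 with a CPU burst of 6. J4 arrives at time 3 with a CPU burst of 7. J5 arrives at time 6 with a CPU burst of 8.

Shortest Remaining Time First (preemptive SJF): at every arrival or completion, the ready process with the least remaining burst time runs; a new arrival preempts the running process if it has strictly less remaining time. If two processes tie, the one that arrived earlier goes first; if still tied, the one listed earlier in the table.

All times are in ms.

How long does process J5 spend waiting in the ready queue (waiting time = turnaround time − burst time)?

20

Timeline: | J1 0-5 | J3 5-11 | J4 11-18 | J2 18-26 | J5 26-34 |
Completion: J1=5  J2=26  J3=11  J4=18  J5=34
Waiting(J5) = turnaround − burst = 28 − 8 = 20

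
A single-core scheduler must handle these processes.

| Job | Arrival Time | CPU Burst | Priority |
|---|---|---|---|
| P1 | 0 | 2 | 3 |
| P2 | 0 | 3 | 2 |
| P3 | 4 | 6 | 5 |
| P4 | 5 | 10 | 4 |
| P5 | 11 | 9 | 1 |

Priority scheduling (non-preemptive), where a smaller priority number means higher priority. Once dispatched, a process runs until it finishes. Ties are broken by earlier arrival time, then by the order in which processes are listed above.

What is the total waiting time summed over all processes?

27

Timeline: | P2 0-3 | P1 3-5 | P4 5-15 | P5 15-24 | P3 24-30 |
Completion: P1=5  P2=3  P3=30  P4=15  P5=24
Turnaround (C−A): P1=5  P2=3  P3=26  P4=10  P5=13
Waiting = turnaround − burst: P1=3, P2=0, P3=20, P4=0, P5=4
Total waiting = 3 + 0 + 20 + 0 + 4 = 27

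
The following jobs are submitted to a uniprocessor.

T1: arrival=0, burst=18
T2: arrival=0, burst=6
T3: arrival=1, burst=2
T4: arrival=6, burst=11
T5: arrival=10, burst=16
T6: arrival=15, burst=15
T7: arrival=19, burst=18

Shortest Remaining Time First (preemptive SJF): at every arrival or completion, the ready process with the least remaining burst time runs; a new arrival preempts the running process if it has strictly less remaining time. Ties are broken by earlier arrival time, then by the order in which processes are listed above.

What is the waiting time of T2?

2

Gantt: | T2 0-1 | T3 1-3 | T2 3-8 | T4 8-19 | T6 19-34 | T5 34-50 | T1 50-68 | T7 68-86 |
Completion: T1=68  T2=8  T3=3  T4=19  T5=50  T6=34  T7=86
Waiting(T2) = turnaround − burst = 8 − 6 = 2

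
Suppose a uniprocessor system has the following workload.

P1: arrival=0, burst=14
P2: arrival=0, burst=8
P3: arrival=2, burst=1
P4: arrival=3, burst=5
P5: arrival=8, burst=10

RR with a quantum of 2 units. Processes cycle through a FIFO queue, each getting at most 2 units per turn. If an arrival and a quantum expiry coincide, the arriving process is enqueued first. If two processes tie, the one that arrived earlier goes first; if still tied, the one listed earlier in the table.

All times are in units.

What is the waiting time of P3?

Gantt: | P1 0-2 | P2 2-4 | P3 4-5 | P1 5-7 | P4 7-9 | P2 9-11 | P1 11-13 | P5 13-15 | P4 15-17 | P2 17-19 | P1 19-21 | P5 21-23 | P4 23-24 | P2 24-26 | P1 26-28 | P5 28-30 | P1 30-32 | P5 32-34 | P1 34-36 | P5 36-38 |
Completion: P1=36  P2=26  P3=5  P4=24  P5=38
Turnaround (C−A): P1=36  P2=26  P3=3  P4=21  P5=30
Waiting(P3) = turnaround − burst = 3 − 1 = 2

2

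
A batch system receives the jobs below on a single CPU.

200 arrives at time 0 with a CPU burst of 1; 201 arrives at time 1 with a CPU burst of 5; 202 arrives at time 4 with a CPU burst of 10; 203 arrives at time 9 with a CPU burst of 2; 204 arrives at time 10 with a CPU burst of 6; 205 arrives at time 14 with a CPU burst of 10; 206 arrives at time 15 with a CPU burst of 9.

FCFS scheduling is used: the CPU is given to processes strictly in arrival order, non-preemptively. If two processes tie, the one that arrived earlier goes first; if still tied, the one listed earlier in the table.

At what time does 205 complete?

34

Gantt: | 200 0-1 | 201 1-6 | 202 6-16 | 203 16-18 | 204 18-24 | 205 24-34 | 206 34-43 |
Completion: 200=1  201=6  202=16  203=18  204=24  205=34  206=43
Turnaround (C−A): 200=1  201=5  202=12  203=9  204=14  205=20  206=28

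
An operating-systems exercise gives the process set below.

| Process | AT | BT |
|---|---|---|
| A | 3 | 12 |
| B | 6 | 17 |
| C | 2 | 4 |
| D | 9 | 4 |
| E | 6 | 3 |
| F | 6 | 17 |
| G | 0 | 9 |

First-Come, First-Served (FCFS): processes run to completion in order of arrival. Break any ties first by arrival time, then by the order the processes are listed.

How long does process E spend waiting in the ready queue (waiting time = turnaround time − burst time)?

Schedule: | G 0-9 | C 9-13 | A 13-25 | B 25-42 | E 42-45 | F 45-62 | D 62-66 |
Completion: A=25  B=42  C=13  D=66  E=45  F=62  G=9
Turnaround (C−A): A=22  B=36  C=11  D=57  E=39  F=56  G=9
Waiting(E) = turnaround − burst = 39 − 3 = 36

36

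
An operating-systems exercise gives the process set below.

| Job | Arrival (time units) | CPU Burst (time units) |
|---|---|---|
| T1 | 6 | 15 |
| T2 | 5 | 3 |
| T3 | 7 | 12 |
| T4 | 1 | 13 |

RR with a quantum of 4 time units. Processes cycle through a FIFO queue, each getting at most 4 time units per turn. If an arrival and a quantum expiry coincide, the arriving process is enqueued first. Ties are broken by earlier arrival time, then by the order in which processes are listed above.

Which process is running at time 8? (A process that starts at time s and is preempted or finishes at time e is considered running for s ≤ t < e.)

Timeline: | idle 0-1 | T4 1-5 | T2 5-8 | T4 8-12 | T1 12-16 | T3 16-20 | T4 20-24 | T1 24-28 | T3 28-32 | T4 32-33 | T1 33-37 | T3 37-41 | T1 41-44 |
Completion: T1=44  T2=8  T3=41  T4=33

T4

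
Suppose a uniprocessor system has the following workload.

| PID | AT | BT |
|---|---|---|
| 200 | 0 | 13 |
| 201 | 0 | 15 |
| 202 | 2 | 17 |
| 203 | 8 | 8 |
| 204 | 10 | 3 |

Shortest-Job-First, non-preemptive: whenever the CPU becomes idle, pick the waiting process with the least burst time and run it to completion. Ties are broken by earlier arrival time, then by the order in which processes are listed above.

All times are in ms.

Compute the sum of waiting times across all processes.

72

Timeline: | 200 0-13 | 204 13-16 | 203 16-24 | 201 24-39 | 202 39-56 |
Completion: 200=13  201=39  202=56  203=24  204=16
Waiting = turnaround − burst: 200=0, 201=24, 202=37, 203=8, 204=3
Total waiting = 0 + 24 + 37 + 8 + 3 = 72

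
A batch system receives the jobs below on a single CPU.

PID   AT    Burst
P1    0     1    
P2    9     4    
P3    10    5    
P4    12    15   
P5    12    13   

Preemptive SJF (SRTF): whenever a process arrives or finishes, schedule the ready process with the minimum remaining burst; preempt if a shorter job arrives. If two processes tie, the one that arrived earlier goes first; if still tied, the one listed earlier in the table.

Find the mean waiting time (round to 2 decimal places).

5.60

Schedule: | P1 0-1 | idle 1-9 | P2 9-13 | P3 13-18 | P5 18-31 | P4 31-46 |
Completion: P1=1  P2=13  P3=18  P4=46  P5=31
Turnaround (C−A): P1=1  P2=4  P3=8  P4=34  P5=19
Waiting times: P1=0, P2=0, P3=3, P4=19, P5=6
Average waiting = (0+0+3+19+6) / 5 = 28/5 = 5.60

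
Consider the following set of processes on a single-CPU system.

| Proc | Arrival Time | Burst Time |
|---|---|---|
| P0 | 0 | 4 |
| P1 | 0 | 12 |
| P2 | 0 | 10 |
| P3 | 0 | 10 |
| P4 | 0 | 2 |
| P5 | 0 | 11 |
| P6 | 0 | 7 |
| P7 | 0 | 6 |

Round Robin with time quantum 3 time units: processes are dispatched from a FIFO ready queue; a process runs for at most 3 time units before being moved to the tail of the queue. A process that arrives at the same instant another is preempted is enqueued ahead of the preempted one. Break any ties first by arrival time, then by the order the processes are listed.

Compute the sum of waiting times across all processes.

Schedule: | P0 0-3 | P1 3-6 | P2 6-9 | P3 9-12 | P4 12-14 | P5 14-17 | P6 17-20 | P7 20-23 | P0 23-24 | P1 24-27 | P2 27-30 | P3 30-33 | P5 33-36 | P6 36-39 | P7 39-42 | P1 42-45 | P2 45-48 | P3 48-51 | P5 51-54 | P6 54-55 | P1 55-58 | P2 58-59 | P3 59-60 | P5 60-62 |
Completion: P0=24  P1=58  P2=59  P3=60  P4=14  P5=62  P6=55  P7=42
Turnaround (C−A): P0=24  P1=58  P2=59  P3=60  P4=14  P5=62  P6=55  P7=42
Waiting = turnaround − burst: P0=20, P1=46, P2=49, P3=50, P4=12, P5=51, P6=48, P7=36
Total waiting = 20 + 46 + 49 + 50 + 12 + 51 + 48 + 36 = 312

312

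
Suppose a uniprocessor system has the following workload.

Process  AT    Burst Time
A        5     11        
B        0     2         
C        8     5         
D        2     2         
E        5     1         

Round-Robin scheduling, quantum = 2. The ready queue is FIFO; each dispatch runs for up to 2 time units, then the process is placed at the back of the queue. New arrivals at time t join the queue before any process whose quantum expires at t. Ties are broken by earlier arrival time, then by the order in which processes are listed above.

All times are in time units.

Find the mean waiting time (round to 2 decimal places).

Timeline: | B 0-2 | D 2-4 | idle 4-5 | A 5-7 | E 7-8 | A 8-10 | C 10-12 | A 12-14 | C 14-16 | A 16-18 | C 18-19 | A 19-22 |
Completion: A=22  B=2  C=19  D=4  E=8
Waiting times: A=6, B=0, C=6, D=0, E=2
Average waiting = (6+0+6+0+2) / 5 = 14/5 = 2.80

2.80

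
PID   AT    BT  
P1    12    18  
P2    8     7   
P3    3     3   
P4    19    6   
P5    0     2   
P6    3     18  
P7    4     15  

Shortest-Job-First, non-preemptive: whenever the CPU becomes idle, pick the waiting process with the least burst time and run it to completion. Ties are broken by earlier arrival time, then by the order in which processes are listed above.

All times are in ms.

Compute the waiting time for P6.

31

Gantt: | P5 0-2 | idle 2-3 | P3 3-6 | P7 6-21 | P4 21-27 | P2 27-34 | P6 34-52 | P1 52-70 |
Completion: P1=70  P2=34  P3=6  P4=27  P5=2  P6=52  P7=21
Turnaround (C−A): P1=58  P2=26  P3=3  P4=8  P5=2  P6=49  P7=17
Waiting(P6) = turnaround − burst = 49 − 18 = 31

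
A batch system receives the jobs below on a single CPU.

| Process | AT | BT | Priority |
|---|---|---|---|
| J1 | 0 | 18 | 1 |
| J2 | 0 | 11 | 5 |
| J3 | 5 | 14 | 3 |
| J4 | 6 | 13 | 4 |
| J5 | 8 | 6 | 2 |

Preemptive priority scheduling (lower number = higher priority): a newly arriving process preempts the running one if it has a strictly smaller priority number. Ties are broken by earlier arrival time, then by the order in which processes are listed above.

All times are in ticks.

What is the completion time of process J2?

62

Timeline: | J1 0-18 | J5 18-24 | J3 24-38 | J4 38-51 | J2 51-62 |
Completion: J1=18  J2=62  J3=38  J4=51  J5=24
Turnaround (C−A): J1=18  J2=62  J3=33  J4=45  J5=16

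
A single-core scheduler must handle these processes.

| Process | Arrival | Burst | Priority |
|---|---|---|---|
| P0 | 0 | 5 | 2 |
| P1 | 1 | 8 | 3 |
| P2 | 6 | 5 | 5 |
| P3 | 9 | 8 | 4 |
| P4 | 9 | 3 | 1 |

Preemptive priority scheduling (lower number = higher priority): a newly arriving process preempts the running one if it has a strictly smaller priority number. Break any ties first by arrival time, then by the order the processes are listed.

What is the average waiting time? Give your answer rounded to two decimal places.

6.40

Timeline: | P0 0-5 | P1 5-9 | P4 9-12 | P1 12-16 | P3 16-24 | P2 24-29 |
Completion: P0=5  P1=16  P2=29  P3=24  P4=12
Turnaround (C−A): P0=5  P1=15  P2=23  P3=15  P4=3
Waiting times: P0=0, P1=7, P2=18, P3=7, P4=0
Average waiting = (0+7+18+7+0) / 5 = 32/5 = 6.40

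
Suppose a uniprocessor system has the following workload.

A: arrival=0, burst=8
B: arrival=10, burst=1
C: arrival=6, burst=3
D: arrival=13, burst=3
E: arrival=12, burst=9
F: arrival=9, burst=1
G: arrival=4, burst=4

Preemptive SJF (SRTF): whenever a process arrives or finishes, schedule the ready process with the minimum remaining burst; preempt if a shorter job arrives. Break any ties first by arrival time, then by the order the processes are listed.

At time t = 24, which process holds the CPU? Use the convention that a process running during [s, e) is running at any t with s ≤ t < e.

E

Timeline: | A 0-8 | C 8-9 | F 9-10 | B 10-11 | C 11-13 | D 13-16 | G 16-20 | E 20-29 |
Completion: A=8  B=11  C=13  D=16  E=29  F=10  G=20
Turnaround (C−A): A=8  B=1  C=7  D=3  E=17  F=1  G=16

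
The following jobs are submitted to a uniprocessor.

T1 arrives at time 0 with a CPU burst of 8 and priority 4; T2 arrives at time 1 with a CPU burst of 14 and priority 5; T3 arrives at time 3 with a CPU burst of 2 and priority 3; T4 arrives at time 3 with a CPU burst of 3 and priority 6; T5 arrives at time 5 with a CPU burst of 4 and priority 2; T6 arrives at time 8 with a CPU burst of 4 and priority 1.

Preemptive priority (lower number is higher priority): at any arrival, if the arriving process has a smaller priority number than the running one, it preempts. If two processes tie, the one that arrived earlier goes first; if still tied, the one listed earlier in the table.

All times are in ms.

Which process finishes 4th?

Schedule: | T1 0-3 | T3 3-5 | T5 5-8 | T6 8-12 | T5 12-13 | T1 13-18 | T2 18-32 | T4 32-35 |
Completion: T1=18  T2=32  T3=5  T4=35  T5=13  T6=12
Turnaround (C−A): T1=18  T2=31  T3=2  T4=32  T5=8  T6=4
Finish order: T3 → T6 → T5 → T1 → T2 → T4

T1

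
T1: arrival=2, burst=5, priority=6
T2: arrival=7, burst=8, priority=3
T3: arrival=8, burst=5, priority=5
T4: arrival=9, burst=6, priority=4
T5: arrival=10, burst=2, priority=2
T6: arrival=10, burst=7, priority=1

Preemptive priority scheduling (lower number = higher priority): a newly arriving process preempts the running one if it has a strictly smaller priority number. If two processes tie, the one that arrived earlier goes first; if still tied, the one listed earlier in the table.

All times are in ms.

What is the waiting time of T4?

15

Schedule: | idle 0-2 | T1 2-7 | T2 7-10 | T6 10-17 | T5 17-19 | T2 19-24 | T4 24-30 | T3 30-35 |
Completion: T1=7  T2=24  T3=35  T4=30  T5=19  T6=17
Turnaround (C−A): T1=5  T2=17  T3=27  T4=21  T5=9  T6=7
Waiting(T4) = turnaround − burst = 21 − 6 = 15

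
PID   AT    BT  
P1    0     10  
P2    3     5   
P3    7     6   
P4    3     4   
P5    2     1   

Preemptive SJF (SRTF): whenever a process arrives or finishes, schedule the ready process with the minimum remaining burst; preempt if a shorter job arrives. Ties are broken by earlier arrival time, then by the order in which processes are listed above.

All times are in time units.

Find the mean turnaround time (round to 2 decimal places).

10.20

Gantt: | P1 0-2 | P5 2-3 | P4 3-7 | P2 7-12 | P3 12-18 | P1 18-26 |
Completion: P1=26  P2=12  P3=18  P4=7  P5=3
Turnaround (C−A): P1=26  P2=9  P3=11  P4=4  P5=1
Turnaround times: P1=26, P2=9, P3=11, P4=4, P5=1
Average turnaround = (26+9+11+4+1) / 5 = 51/5 = 10.20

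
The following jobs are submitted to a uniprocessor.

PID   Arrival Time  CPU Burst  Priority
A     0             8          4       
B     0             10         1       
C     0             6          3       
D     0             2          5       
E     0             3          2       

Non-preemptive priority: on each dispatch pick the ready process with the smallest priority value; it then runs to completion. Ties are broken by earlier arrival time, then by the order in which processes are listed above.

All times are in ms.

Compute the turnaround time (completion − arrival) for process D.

Gantt: | B 0-10 | E 10-13 | C 13-19 | A 19-27 | D 27-29 |
Completion: A=27  B=10  C=19  D=29  E=13
Turnaround (C−A): A=27  B=10  C=19  D=29  E=13
Turnaround(D) = completion − arrival = 29 − 0 = 29

29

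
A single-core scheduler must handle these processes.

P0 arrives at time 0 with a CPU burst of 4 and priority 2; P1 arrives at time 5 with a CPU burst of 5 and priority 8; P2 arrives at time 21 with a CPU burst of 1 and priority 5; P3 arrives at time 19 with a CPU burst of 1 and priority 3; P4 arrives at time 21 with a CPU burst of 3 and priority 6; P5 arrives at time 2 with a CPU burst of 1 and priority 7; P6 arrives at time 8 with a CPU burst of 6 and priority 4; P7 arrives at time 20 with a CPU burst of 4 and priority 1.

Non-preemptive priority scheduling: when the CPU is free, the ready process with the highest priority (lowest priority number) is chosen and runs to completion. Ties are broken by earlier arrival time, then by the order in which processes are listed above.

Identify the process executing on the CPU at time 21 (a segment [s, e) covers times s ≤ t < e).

P7

Schedule: | P0 0-4 | P5 4-5 | P1 5-10 | P6 10-16 | idle 16-19 | P3 19-20 | P7 20-24 | P2 24-25 | P4 25-28 |
Completion: P0=4  P1=10  P2=25  P3=20  P4=28  P5=5  P6=16  P7=24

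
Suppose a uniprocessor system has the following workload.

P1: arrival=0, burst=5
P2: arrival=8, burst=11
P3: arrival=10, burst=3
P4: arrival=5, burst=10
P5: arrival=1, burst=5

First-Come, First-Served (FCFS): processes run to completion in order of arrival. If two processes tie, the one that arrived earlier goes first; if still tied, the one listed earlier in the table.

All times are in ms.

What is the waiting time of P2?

12

Gantt: | P1 0-5 | P5 5-10 | P4 10-20 | P2 20-31 | P3 31-34 |
Completion: P1=5  P2=31  P3=34  P4=20  P5=10
Turnaround (C−A): P1=5  P2=23  P3=24  P4=15  P5=9
Waiting(P2) = turnaround − burst = 23 − 11 = 12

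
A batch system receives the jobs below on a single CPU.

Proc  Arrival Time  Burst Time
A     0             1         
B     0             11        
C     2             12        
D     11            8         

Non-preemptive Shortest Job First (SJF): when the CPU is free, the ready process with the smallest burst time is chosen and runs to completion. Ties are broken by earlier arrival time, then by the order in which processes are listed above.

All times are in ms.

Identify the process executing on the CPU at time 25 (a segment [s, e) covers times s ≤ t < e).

Timeline: | A 0-1 | B 1-12 | D 12-20 | C 20-32 |
Completion: A=1  B=12  C=32  D=20
Turnaround (C−A): A=1  B=12  C=30  D=9

C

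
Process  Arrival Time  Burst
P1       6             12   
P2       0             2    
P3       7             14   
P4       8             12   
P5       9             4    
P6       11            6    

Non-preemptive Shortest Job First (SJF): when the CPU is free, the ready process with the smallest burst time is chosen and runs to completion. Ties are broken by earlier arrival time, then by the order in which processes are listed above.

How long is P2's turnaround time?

2

Timeline: | P2 0-2 | idle 2-6 | P1 6-18 | P5 18-22 | P6 22-28 | P4 28-40 | P3 40-54 |
Completion: P1=18  P2=2  P3=54  P4=40  P5=22  P6=28
Turnaround (C−A): P1=12  P2=2  P3=47  P4=32  P5=13  P6=17
Turnaround(P2) = completion − arrival = 2 − 0 = 2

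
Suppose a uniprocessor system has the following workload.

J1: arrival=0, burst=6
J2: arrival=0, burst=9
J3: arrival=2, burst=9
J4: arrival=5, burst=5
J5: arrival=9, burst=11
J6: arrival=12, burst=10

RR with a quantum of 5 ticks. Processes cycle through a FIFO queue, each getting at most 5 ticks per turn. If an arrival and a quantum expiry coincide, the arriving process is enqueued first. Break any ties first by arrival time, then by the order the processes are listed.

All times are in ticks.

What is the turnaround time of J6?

37

Gantt: | J1 0-5 | J2 5-10 | J3 10-15 | J4 15-20 | J1 20-21 | J5 21-26 | J2 26-30 | J6 30-35 | J3 35-39 | J5 39-44 | J6 44-49 | J5 49-50 |
Completion: J1=21  J2=30  J3=39  J4=20  J5=50  J6=49
Turnaround (C−A): J1=21  J2=30  J3=37  J4=15  J5=41  J6=37
Turnaround(J6) = completion − arrival = 49 − 12 = 37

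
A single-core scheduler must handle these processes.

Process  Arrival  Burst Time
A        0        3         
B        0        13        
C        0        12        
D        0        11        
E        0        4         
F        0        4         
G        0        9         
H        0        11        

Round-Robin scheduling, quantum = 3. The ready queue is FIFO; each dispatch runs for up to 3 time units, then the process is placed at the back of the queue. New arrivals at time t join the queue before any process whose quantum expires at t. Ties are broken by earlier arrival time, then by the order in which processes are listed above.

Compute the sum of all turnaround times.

384

Gantt: | A 0-3 | B 3-6 | C 6-9 | D 9-12 | E 12-15 | F 15-18 | G 18-21 | H 21-24 | B 24-27 | C 27-30 | D 30-33 | E 33-34 | F 34-35 | G 35-38 | H 38-41 | B 41-44 | C 44-47 | D 47-50 | G 50-53 | H 53-56 | B 56-59 | C 59-62 | D 62-64 | H 64-66 | B 66-67 |
Completion: A=3  B=67  C=62  D=64  E=34  F=35  G=53  H=66
Turnaround = completion − arrival: A=3, B=67, C=62, D=64, E=34, F=35, G=53, H=66
Total turnaround = 3 + 67 + 62 + 64 + 34 + 35 + 53 + 66 = 384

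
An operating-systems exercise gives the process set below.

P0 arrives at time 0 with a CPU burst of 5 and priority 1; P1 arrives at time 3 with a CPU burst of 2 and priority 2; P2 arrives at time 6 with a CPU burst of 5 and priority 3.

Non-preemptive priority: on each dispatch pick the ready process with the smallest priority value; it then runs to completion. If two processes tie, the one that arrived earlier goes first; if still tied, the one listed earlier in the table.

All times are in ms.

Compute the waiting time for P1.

2

Schedule: | P0 0-5 | P1 5-7 | P2 7-12 |
Completion: P0=5  P1=7  P2=12
Turnaround (C−A): P0=5  P1=4  P2=6
Waiting(P1) = turnaround − burst = 4 − 2 = 2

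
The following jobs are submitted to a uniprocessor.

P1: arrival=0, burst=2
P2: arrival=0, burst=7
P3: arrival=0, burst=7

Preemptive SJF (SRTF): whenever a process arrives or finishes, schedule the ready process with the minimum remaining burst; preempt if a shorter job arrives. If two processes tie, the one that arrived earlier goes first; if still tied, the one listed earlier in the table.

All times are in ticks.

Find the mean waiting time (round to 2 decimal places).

Timeline: | P1 0-2 | P2 2-9 | P3 9-16 |
Completion: P1=2  P2=9  P3=16
Waiting times: P1=0, P2=2, P3=9
Average waiting = (0+2+9) / 3 = 11/3 = 3.67

3.67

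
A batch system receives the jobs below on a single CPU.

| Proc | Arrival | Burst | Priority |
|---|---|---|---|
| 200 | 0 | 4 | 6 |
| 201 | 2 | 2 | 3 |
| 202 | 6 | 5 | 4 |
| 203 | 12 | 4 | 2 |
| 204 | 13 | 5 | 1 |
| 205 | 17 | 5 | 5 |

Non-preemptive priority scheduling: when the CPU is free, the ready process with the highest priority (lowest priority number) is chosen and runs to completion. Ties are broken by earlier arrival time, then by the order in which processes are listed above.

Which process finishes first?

Timeline: | 200 0-4 | 201 4-6 | 202 6-11 | idle 11-12 | 203 12-16 | 204 16-21 | 205 21-26 |
Completion: 200=4  201=6  202=11  203=16  204=21  205=26
Turnaround (C−A): 200=4  201=4  202=5  203=4  204=8  205=9
Finish order: 200 → 201 → 202 → 203 → 204 → 205

200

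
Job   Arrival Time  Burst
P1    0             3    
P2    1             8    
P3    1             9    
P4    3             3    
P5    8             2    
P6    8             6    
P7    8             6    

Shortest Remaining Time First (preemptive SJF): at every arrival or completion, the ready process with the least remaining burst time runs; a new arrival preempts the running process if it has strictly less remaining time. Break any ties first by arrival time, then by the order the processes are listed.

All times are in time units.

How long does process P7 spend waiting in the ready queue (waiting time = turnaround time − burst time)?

Timeline: | P1 0-3 | P4 3-6 | P2 6-8 | P5 8-10 | P2 10-16 | P6 16-22 | P7 22-28 | P3 28-37 |
Completion: P1=3  P2=16  P3=37  P4=6  P5=10  P6=22  P7=28
Turnaround (C−A): P1=3  P2=15  P3=36  P4=3  P5=2  P6=14  P7=20
Waiting(P7) = turnaround − burst = 20 − 6 = 14

14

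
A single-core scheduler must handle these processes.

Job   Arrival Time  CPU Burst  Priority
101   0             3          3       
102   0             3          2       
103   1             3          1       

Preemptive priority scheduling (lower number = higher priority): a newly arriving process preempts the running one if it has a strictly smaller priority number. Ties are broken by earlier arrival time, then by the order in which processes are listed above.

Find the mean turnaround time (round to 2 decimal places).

Timeline: | 102 0-1 | 103 1-4 | 102 4-6 | 101 6-9 |
Completion: 101=9  102=6  103=4
Turnaround times: 101=9, 102=6, 103=3
Average turnaround = (9+6+3) / 3 = 18/3 = 6.00

6.00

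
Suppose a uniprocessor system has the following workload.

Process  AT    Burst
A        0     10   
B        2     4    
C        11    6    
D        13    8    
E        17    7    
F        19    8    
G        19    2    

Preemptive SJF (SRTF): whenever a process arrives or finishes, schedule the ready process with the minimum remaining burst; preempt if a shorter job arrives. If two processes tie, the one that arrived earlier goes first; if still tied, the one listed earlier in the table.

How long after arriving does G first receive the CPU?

Schedule: | A 0-2 | B 2-6 | A 6-14 | C 14-20 | G 20-22 | E 22-29 | D 29-37 | F 37-45 |
Completion: A=14  B=6  C=20  D=37  E=29  F=45  G=22
Response(G) = first start − arrival = 20 − 19 = 1

1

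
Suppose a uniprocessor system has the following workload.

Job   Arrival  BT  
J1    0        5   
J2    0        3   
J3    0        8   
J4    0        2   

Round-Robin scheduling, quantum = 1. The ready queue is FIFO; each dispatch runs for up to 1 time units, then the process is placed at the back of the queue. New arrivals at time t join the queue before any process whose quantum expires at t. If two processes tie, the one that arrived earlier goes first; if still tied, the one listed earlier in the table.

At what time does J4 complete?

8

Timeline: | J1 0-1 | J2 1-2 | J3 2-3 | J4 3-4 | J1 4-5 | J2 5-6 | J3 6-7 | J4 7-8 | J1 8-9 | J2 9-10 | J3 10-11 | J1 11-12 | J3 12-13 | J1 13-14 | J3 14-18 |
Completion: J1=14  J2=10  J3=18  J4=8
Turnaround (C−A): J1=14  J2=10  J3=18  J4=8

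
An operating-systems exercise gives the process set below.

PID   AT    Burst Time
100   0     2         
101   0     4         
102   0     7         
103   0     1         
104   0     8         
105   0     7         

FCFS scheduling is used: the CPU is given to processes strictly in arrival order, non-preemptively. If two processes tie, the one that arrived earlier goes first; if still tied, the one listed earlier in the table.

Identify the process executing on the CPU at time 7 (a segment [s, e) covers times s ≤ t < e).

Timeline: | 100 0-2 | 101 2-6 | 102 6-13 | 103 13-14 | 104 14-22 | 105 22-29 |
Completion: 100=2  101=6  102=13  103=14  104=22  105=29
Turnaround (C−A): 100=2  101=6  102=13  103=14  104=22  105=29

102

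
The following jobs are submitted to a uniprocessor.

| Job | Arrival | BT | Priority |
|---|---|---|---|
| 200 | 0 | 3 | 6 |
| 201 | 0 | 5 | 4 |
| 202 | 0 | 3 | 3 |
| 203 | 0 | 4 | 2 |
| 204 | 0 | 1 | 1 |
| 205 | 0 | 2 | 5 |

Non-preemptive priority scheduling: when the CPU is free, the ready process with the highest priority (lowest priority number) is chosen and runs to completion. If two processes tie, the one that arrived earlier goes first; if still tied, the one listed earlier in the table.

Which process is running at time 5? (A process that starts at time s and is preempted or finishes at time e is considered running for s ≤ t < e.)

202

Gantt: | 204 0-1 | 203 1-5 | 202 5-8 | 201 8-13 | 205 13-15 | 200 15-18 |
Completion: 200=18  201=13  202=8  203=5  204=1  205=15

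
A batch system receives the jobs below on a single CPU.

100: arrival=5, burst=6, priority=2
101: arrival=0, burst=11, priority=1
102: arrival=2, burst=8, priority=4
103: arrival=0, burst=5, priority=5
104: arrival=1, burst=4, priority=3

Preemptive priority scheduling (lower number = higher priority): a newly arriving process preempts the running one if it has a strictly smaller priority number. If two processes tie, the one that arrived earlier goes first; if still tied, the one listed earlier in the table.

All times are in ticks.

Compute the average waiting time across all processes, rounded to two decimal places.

14.00

Gantt: | 101 0-11 | 100 11-17 | 104 17-21 | 102 21-29 | 103 29-34 |
Completion: 100=17  101=11  102=29  103=34  104=21
Waiting times: 100=6, 101=0, 102=19, 103=29, 104=16
Average waiting = (6+0+19+29+16) / 5 = 70/5 = 14.00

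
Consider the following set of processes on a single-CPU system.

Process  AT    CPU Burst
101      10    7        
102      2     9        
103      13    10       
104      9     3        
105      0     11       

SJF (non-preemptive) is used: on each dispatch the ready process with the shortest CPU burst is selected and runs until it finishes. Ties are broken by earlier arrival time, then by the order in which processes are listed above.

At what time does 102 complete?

30

Gantt: | 105 0-11 | 104 11-14 | 101 14-21 | 102 21-30 | 103 30-40 |
Completion: 101=21  102=30  103=40  104=14  105=11
Turnaround (C−A): 101=11  102=28  103=27  104=5  105=11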